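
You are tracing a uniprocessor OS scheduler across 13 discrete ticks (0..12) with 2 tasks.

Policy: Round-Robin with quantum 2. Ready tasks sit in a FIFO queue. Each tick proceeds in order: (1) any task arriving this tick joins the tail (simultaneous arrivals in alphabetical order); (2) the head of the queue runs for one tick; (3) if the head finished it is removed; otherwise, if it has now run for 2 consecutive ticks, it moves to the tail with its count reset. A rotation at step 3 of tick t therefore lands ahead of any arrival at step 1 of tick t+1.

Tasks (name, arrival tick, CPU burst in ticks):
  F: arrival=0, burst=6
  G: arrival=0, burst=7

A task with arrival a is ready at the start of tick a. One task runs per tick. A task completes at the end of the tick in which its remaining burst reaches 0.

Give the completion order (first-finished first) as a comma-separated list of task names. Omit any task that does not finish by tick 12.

completion order = F, G

t=0: queue=[F,G] q_used=0 → run F
t=1: queue=[F,G] q_used=1 → run F
t=2: queue=[G,F] q_used=0 → run G
t=3: queue=[G,F] q_used=1 → run G
t=4: queue=[F,G] q_used=0 → run F
t=5: queue=[F,G] q_used=1 → run F
t=6: queue=[G,F] q_used=0 → run G
t=7: queue=[G,F] q_used=1 → run G
t=8: queue=[F,G] q_used=0 → run F
t=9: queue=[F,G] q_used=1 → run F
t=10: queue=[G] q_used=0 → run G
t=11: queue=[G] q_used=1 → run G
t=12: queue=[G] q_used=0 → run G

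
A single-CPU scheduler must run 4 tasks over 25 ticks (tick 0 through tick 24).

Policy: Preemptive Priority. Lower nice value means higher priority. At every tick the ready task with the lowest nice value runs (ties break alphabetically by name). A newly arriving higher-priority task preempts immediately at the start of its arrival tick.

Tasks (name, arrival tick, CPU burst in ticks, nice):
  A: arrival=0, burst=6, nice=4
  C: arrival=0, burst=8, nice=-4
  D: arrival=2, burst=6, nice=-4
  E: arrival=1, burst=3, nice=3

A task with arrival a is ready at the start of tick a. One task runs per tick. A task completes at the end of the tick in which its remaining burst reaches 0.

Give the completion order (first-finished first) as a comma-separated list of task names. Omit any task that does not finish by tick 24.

t=0: ready={A,C} → run C
t=1: ready={A,C,E} → run C
t=2: ready={A,C,D,E} → run C
t=3: ready={A,C,D,E} → run C
t=4: ready={A,C,D,E} → run C
t=5: ready={A,C,D,E} → run C
t=6: ready={A,C,D,E} → run C
t=7: ready={A,C,D,E} → run C
t=8: ready={A,D,E} → run D
t=9: ready={A,D,E} → run D
t=10: ready={A,D,E} → run D
t=11: ready={A,D,E} → run D
t=12: ready={A,D,E} → run D
t=13: ready={A,D,E} → run D
t=14: ready={A,E} → run E
t=15: ready={A,E} → run E
t=16: ready={A,E} → run E
t=17: ready={A} → run A
t=18: ready={A} → run A
t=19: ready={A} → run A
t=20: ready={A} → run A
t=21: ready={A} → run A
t=22: ready={A} → run A
t=23: (idle)
t=24: (idle)

completion order = C, D, E, A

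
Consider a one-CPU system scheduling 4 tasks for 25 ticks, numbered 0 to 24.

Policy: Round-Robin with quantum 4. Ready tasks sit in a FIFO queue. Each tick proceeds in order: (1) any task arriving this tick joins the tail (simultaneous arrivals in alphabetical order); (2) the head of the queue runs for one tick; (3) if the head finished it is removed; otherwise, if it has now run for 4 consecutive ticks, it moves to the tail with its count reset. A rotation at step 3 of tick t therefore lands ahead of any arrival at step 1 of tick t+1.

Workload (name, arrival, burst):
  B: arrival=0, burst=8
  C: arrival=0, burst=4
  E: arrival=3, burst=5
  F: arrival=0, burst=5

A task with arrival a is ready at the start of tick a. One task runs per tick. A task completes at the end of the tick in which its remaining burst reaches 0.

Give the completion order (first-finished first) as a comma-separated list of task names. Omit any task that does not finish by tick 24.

t=0: queue=[B,C,F] q_used=0 → run B
t=1: queue=[B,C,F] q_used=1 → run B
t=2: queue=[B,C,F] q_used=2 → run B
t=3: queue=[B,C,F,E] q_used=3 → run B
t=4: queue=[C,F,E,B] q_used=0 → run C
t=5: queue=[C,F,E,B] q_used=1 → run C
t=6: queue=[C,F,E,B] q_used=2 → run C
t=7: queue=[C,F,E,B] q_used=3 → run C
t=8: queue=[F,E,B] q_used=0 → run F
t=9: queue=[F,E,B] q_used=1 → run F
t=10: queue=[F,E,B] q_used=2 → run F
t=11: queue=[F,E,B] q_used=3 → run F
t=12: queue=[E,B,F] q_used=0 → run E
t=13: queue=[E,B,F] q_used=1 → run E
t=14: queue=[E,B,F] q_used=2 → run E
t=15: queue=[E,B,F] q_used=3 → run E
t=16: queue=[B,F,E] q_used=0 → run B
t=17: queue=[B,F,E] q_used=1 → run B
t=18: queue=[B,F,E] q_used=2 → run B
t=19: queue=[B,F,E] q_used=3 → run B
t=20: queue=[F,E] q_used=0 → run F
t=21: queue=[E] q_used=0 → run E
t=22: (idle)
t=23: (idle)
t=24: (idle)

completion order = C, B, F, E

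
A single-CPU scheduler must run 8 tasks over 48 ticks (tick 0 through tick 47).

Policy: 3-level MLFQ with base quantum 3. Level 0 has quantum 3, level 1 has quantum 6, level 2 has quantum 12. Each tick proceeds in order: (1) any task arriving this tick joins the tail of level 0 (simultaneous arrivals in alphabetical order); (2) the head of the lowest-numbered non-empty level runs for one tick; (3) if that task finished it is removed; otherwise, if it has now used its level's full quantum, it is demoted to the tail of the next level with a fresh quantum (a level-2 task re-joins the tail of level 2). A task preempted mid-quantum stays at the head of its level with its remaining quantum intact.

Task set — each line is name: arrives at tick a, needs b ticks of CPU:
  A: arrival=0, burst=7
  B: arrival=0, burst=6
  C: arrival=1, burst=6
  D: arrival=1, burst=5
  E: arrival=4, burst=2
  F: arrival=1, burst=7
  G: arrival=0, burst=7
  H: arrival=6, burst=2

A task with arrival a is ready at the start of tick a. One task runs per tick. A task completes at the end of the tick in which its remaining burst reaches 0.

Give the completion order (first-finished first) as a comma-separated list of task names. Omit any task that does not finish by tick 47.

t=0: L0/L1/L2 = ABG/-/- → run A
t=1: L0/L1/L2 = ABGCDF/-/- → run A
t=2: L0/L1/L2 = ABGCDF/-/- → run A
t=3: L0/L1/L2 = BGCDF/A/- → run B
t=4: L0/L1/L2 = BGCDFE/A/- → run B
t=5: L0/L1/L2 = BGCDFE/A/- → run B
t=6: L0/L1/L2 = GCDFEH/AB/- → run G
t=7: L0/L1/L2 = GCDFEH/AB/- → run G
t=8: L0/L1/L2 = GCDFEH/AB/- → run G
t=9: L0/L1/L2 = CDFEH/ABG/- → run C
t=10: L0/L1/L2 = CDFEH/ABG/- → run C
t=11: L0/L1/L2 = CDFEH/ABG/- → run C
t=12: L0/L1/L2 = DFEH/ABGC/- → run D
t=13: L0/L1/L2 = DFEH/ABGC/- → run D
t=14: L0/L1/L2 = DFEH/ABGC/- → run D
t=15: L0/L1/L2 = FEH/ABGCD/- → run F
t=16: L0/L1/L2 = FEH/ABGCD/- → run F
t=17: L0/L1/L2 = FEH/ABGCD/- → run F
t=18: L0/L1/L2 = EH/ABGCDF/- → run E
t=19: L0/L1/L2 = EH/ABGCDF/- → run E
t=20: L0/L1/L2 = H/ABGCDF/- → run H
t=21: L0/L1/L2 = H/ABGCDF/- → run H
t=22: L0/L1/L2 = -/ABGCDF/- → run A
t=23: L0/L1/L2 = -/ABGCDF/- → run A
t=24: L0/L1/L2 = -/ABGCDF/- → run A
t=25: L0/L1/L2 = -/ABGCDF/- → run A
t=26: L0/L1/L2 = -/BGCDF/- → run B
t=27: L0/L1/L2 = -/BGCDF/- → run B
t=28: L0/L1/L2 = -/BGCDF/- → run B
t=29: L0/L1/L2 = -/GCDF/- → run G
t=30: L0/L1/L2 = -/GCDF/- → run G
t=31: L0/L1/L2 = -/GCDF/- → run G
t=32: L0/L1/L2 = -/GCDF/- → run G
t=33: L0/L1/L2 = -/CDF/- → run C
t=34: L0/L1/L2 = -/CDF/- → run C
t=35: L0/L1/L2 = -/CDF/- → run C
t=36: L0/L1/L2 = -/DF/- → run D
t=37: L0/L1/L2 = -/DF/- → run D
t=38: L0/L1/L2 = -/F/- → run F
t=39: L0/L1/L2 = -/F/- → run F
t=40: L0/L1/L2 = -/F/- → run F
t=41: L0/L1/L2 = -/F/- → run F
t=42: (idle)
t=43: (idle)
t=44: (idle)
t=45: (idle)
t=46: (idle)
t=47: (idle)

completion order = E, H, A, B, G, C, D, F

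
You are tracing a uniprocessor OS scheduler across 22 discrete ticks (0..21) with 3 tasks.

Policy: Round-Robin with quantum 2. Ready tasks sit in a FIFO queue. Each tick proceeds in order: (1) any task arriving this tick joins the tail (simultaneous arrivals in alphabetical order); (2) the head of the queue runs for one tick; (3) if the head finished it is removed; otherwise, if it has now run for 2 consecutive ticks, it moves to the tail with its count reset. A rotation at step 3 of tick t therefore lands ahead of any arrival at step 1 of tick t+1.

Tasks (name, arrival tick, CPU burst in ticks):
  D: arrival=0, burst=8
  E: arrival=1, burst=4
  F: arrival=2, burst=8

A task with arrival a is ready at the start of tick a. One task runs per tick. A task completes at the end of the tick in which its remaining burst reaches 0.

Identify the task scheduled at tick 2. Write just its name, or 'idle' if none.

t=0: queue=[D] q_used=0 → run D
t=1: queue=[D,E] q_used=1 → run D
t=2: queue=[E,D,F] q_used=0 → run E
t=3: queue=[E,D,F] q_used=1 → run E
t=4: queue=[D,F,E] q_used=0 → run D
t=5: queue=[D,F,E] q_used=1 → run D
t=6: queue=[F,E,D] q_used=0 → run F
t=7: queue=[F,E,D] q_used=1 → run F
t=8: queue=[E,D,F] q_used=0 → run E
t=9: queue=[E,D,F] q_used=1 → run E
t=10: queue=[D,F] q_used=0 → run D
t=11: queue=[D,F] q_used=1 → run D
t=12: queue=[F,D] q_used=0 → run F
t=13: queue=[F,D] q_used=1 → run F
t=14: queue=[D,F] q_used=0 → run D
t=15: queue=[D,F] q_used=1 → run D
t=16: queue=[F] q_used=0 → run F
t=17: queue=[F] q_used=1 → run F
t=18: queue=[F] q_used=0 → run F
t=19: queue=[F] q_used=1 → run F
t=20: (idle)
t=21: (idle)

running at tick 2 = E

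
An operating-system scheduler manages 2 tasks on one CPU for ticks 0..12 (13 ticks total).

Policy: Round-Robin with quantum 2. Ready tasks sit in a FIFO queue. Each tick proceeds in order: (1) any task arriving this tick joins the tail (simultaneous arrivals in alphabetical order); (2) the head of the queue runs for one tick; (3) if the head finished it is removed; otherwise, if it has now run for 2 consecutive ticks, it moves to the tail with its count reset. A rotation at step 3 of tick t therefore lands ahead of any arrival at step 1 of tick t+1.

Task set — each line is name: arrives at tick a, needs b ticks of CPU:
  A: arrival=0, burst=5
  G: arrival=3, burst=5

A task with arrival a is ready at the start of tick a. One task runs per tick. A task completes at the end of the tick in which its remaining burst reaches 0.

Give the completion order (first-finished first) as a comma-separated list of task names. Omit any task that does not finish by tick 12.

t=0: queue=[A] q_used=0 → run A
t=1: queue=[A] q_used=1 → run A
t=2: queue=[A] q_used=0 → run A
t=3: queue=[A,G] q_used=1 → run A
t=4: queue=[G,A] q_used=0 → run G
t=5: queue=[G,A] q_used=1 → run G
t=6: queue=[A,G] q_used=0 → run A
t=7: queue=[G] q_used=0 → run G
t=8: queue=[G] q_used=1 → run G
t=9: queue=[G] q_used=0 → run G
t=10: (idle)
t=11: (idle)
t=12: (idle)

completion order = A, G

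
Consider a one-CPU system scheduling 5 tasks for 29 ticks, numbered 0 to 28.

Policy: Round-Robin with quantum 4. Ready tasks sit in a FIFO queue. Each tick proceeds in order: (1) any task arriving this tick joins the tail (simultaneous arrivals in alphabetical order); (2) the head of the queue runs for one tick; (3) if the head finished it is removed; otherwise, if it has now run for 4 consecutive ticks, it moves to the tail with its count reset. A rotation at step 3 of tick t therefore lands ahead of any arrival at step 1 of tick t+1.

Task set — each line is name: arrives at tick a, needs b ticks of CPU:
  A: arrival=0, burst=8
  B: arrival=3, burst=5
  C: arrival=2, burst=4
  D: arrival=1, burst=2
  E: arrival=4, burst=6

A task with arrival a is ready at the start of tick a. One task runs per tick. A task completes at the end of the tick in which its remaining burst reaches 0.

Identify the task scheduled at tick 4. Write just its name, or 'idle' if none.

running at tick 4 = D

t=0: queue=[A] q_used=0 → run A
t=1: queue=[A,D] q_used=1 → run A
t=2: queue=[A,D,C] q_used=2 → run A
t=3: queue=[A,D,C,B] q_used=3 → run A
t=4: queue=[D,C,B,A,E] q_used=0 → run D
t=5: queue=[D,C,B,A,E] q_used=1 → run D
t=6: queue=[C,B,A,E] q_used=0 → run C
t=7: queue=[C,B,A,E] q_used=1 → run C
t=8: queue=[C,B,A,E] q_used=2 → run C
t=9: queue=[C,B,A,E] q_used=3 → run C
t=10: queue=[B,A,E] q_used=0 → run B
t=11: queue=[B,A,E] q_used=1 → run B
t=12: queue=[B,A,E] q_used=2 → run B
t=13: queue=[B,A,E] q_used=3 → run B
t=14: queue=[A,E,B] q_used=0 → run A
t=15: queue=[A,E,B] q_used=1 → run A
t=16: queue=[A,E,B] q_used=2 → run A
t=17: queue=[A,E,B] q_used=3 → run A
t=18: queue=[E,B] q_used=0 → run E
t=19: queue=[E,B] q_used=1 → run E
t=20: queue=[E,B] q_used=2 → run E
t=21: queue=[E,B] q_used=3 → run E
t=22: queue=[B,E] q_used=0 → run B
t=23: queue=[E] q_used=0 → run E
t=24: queue=[E] q_used=1 → run E
t=25: (idle)
t=26: (idle)
t=27: (idle)
t=28: (idle)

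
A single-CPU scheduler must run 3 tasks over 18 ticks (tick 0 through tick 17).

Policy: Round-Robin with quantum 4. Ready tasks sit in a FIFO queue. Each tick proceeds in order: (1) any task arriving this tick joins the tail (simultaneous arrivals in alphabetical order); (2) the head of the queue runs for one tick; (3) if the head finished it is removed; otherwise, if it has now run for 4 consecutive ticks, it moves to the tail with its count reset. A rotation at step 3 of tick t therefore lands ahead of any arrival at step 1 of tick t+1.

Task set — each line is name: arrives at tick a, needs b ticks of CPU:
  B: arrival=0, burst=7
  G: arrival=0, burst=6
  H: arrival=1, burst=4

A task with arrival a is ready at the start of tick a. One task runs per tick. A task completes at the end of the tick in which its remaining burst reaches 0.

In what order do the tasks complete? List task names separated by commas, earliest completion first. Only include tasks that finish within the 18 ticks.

completion order = H, B, G

t=0: queue=[B,G] q_used=0 → run B
t=1: queue=[B,G,H] q_used=1 → run B
t=2: queue=[B,G,H] q_used=2 → run B
t=3: queue=[B,G,H] q_used=3 → run B
t=4: queue=[G,H,B] q_used=0 → run G
t=5: queue=[G,H,B] q_used=1 → run G
t=6: queue=[G,H,B] q_used=2 → run G
t=7: queue=[G,H,B] q_used=3 → run G
t=8: queue=[H,B,G] q_used=0 → run H
t=9: queue=[H,B,G] q_used=1 → run H
t=10: queue=[H,B,G] q_used=2 → run H
t=11: queue=[H,B,G] q_used=3 → run H
t=12: queue=[B,G] q_used=0 → run B
t=13: queue=[B,G] q_used=1 → run B
t=14: queue=[B,G] q_used=2 → run B
t=15: queue=[G] q_used=0 → run G
t=16: queue=[G] q_used=1 → run G
t=17: (idle)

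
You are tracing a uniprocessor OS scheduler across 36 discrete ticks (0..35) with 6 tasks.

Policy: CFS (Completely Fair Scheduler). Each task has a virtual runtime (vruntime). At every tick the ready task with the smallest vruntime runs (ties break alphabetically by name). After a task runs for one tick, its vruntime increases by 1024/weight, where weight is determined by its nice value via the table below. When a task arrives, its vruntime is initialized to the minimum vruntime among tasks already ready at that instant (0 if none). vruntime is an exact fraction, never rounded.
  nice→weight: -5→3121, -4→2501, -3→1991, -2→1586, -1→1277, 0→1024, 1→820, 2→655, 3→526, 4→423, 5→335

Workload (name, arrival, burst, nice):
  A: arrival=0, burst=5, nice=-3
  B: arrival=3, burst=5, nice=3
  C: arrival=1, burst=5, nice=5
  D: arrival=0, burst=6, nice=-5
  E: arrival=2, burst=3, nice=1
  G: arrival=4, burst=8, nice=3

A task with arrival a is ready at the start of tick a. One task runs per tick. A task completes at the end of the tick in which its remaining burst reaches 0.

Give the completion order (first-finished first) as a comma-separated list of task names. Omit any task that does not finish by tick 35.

completion order = D, A, E, B, C, G

t=0: vr[A=0 D=0] → run A
t=1: vr[A=1024/1991 C=0 D=0] → run C
t=2: vr[A=1024/1991 C=1024/335 D=0 E=0] → run D
t=3: vr[A=1024/1991 B=0 C=1024/335 D=1024/3121 E=0] → run B
t=4: vr[A=1024/1991 B=512/263 C=1024/335 D=1024/3121 E=0 G=0] → run E
t=5: vr[A=1024/1991 B=512/263 C=1024/335 D=1024/3121 E=256/205 G=0] → run G
t=6: vr[A=1024/1991 B=512/263 C=1024/335 D=1024/3121 E=256/205 G=512/263] → run D
t=7: vr[A=1024/1991 B=512/263 C=1024/335 D=2048/3121 E=256/205 G=512/263] → run A
t=8: vr[A=2048/1991 B=512/263 C=1024/335 D=2048/3121 E=256/205 G=512/263] → run D
t=9: vr[A=2048/1991 B=512/263 C=1024/335 D=3072/3121 E=256/205 G=512/263] → run D
t=10: vr[A=2048/1991 B=512/263 C=1024/335 D=4096/3121 E=256/205 G=512/263] → run A
t=11: vr[A=3072/1991 B=512/263 C=1024/335 D=4096/3121 E=256/205 G=512/263] → run E
t=12: vr[A=3072/1991 B=512/263 C=1024/335 D=4096/3121 E=512/205 G=512/263] → run D
t=13: vr[A=3072/1991 B=512/263 C=1024/335 D=5120/3121 E=512/205 G=512/263] → run A
t=14: vr[A=4096/1991 B=512/263 C=1024/335 D=5120/3121 E=512/205 G=512/263] → run D
t=15: vr[A=4096/1991 B=512/263 C=1024/335 E=512/205 G=512/263] → run B
t=16: vr[A=4096/1991 B=1024/263 C=1024/335 E=512/205 G=512/263] → run G
t=17: vr[A=4096/1991 B=1024/263 C=1024/335 E=512/205 G=1024/263] → run A
t=18: vr[B=1024/263 C=1024/335 E=512/205 G=1024/263] → run E
t=19: vr[B=1024/263 C=1024/335 G=1024/263] → run C
t=20: vr[B=1024/263 C=2048/335 G=1024/263] → run B
t=21: vr[B=1536/263 C=2048/335 G=1024/263] → run G
t=22: vr[B=1536/263 C=2048/335 G=1536/263] → run B
t=23: vr[B=2048/263 C=2048/335 G=1536/263] → run G
t=24: vr[B=2048/263 C=2048/335 G=2048/263] → run C
t=25: vr[B=2048/263 C=3072/335 G=2048/263] → run B
t=26: vr[C=3072/335 G=2048/263] → run G
t=27: vr[C=3072/335 G=2560/263] → run C
t=28: vr[C=4096/335 G=2560/263] → run G
t=29: vr[C=4096/335 G=3072/263] → run G
t=30: vr[C=4096/335 G=3584/263] → run C
t=31: vr[G=3584/263] → run G
t=32: (idle)
t=33: (idle)
t=34: (idle)
t=35: (idle)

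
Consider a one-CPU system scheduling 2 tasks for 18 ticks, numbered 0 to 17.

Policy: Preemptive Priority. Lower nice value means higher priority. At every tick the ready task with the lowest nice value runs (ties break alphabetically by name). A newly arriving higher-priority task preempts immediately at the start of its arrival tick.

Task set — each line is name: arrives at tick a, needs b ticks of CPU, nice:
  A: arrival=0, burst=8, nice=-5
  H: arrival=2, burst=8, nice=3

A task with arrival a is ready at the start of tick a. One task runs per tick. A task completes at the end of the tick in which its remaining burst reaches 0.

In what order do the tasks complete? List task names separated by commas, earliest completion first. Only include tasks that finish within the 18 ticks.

completion order = A, H

t=0: ready={A} → run A
t=1: ready={A} → run A
t=2: ready={A,H} → run A
t=3: ready={A,H} → run A
t=4: ready={A,H} → run A
t=5: ready={A,H} → run A
t=6: ready={A,H} → run A
t=7: ready={A,H} → run A
t=8: ready={H} → run H
t=9: ready={H} → run H
t=10: ready={H} → run H
t=11: ready={H} → run H
t=12: ready={H} → run H
t=13: ready={H} → run H
t=14: ready={H} → run H
t=15: ready={H} → run H
t=16: (idle)
t=17: (idle)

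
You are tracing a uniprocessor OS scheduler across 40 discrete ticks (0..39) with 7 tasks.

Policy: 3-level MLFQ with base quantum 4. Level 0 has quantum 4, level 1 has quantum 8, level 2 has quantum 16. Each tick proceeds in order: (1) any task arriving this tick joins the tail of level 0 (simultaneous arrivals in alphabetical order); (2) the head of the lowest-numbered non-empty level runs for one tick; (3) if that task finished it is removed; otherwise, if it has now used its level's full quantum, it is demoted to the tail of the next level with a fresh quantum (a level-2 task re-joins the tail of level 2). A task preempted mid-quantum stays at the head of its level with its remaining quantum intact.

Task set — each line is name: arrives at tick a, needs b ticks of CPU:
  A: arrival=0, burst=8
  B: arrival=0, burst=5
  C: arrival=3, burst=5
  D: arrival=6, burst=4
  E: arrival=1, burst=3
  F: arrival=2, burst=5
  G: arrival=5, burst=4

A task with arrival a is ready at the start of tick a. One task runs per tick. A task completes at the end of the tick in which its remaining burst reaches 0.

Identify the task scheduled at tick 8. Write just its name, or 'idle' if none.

t=0: L0/L1/L2 = AB/-/- → run A
t=1: L0/L1/L2 = ABE/-/- → run A
t=2: L0/L1/L2 = ABEF/-/- → run A
t=3: L0/L1/L2 = ABEFC/-/- → run A
t=4: L0/L1/L2 = BEFC/A/- → run B
t=5: L0/L1/L2 = BEFCG/A/- → run B
t=6: L0/L1/L2 = BEFCGD/A/- → run B
t=7: L0/L1/L2 = BEFCGD/A/- → run B
t=8: L0/L1/L2 = EFCGD/AB/- → run E
t=9: L0/L1/L2 = EFCGD/AB/- → run E
t=10: L0/L1/L2 = EFCGD/AB/- → run E
t=11: L0/L1/L2 = FCGD/AB/- → run F
t=12: L0/L1/L2 = FCGD/AB/- → run F
t=13: L0/L1/L2 = FCGD/AB/- → run F
t=14: L0/L1/L2 = FCGD/AB/- → run F
t=15: L0/L1/L2 = CGD/ABF/- → run C
t=16: L0/L1/L2 = CGD/ABF/- → run C
t=17: L0/L1/L2 = CGD/ABF/- → run C
t=18: L0/L1/L2 = CGD/ABF/- → run C
t=19: L0/L1/L2 = GD/ABFC/- → run G
t=20: L0/L1/L2 = GD/ABFC/- → run G
t=21: L0/L1/L2 = GD/ABFC/- → run G
t=22: L0/L1/L2 = GD/ABFC/- → run G
t=23: L0/L1/L2 = D/ABFC/- → run D
t=24: L0/L1/L2 = D/ABFC/- → run D
t=25: L0/L1/L2 = D/ABFC/- → run D
t=26: L0/L1/L2 = D/ABFC/- → run D
t=27: L0/L1/L2 = -/ABFC/- → run A
t=28: L0/L1/L2 = -/ABFC/- → run A
t=29: L0/L1/L2 = -/ABFC/- → run A
t=30: L0/L1/L2 = -/ABFC/- → run A
t=31: L0/L1/L2 = -/BFC/- → run B
t=32: L0/L1/L2 = -/FC/- → run F
t=33: L0/L1/L2 = -/C/- → run C
t=34: (idle)
t=35: (idle)
t=36: (idle)
t=37: (idle)
t=38: (idle)
t=39: (idle)

running at tick 8 = E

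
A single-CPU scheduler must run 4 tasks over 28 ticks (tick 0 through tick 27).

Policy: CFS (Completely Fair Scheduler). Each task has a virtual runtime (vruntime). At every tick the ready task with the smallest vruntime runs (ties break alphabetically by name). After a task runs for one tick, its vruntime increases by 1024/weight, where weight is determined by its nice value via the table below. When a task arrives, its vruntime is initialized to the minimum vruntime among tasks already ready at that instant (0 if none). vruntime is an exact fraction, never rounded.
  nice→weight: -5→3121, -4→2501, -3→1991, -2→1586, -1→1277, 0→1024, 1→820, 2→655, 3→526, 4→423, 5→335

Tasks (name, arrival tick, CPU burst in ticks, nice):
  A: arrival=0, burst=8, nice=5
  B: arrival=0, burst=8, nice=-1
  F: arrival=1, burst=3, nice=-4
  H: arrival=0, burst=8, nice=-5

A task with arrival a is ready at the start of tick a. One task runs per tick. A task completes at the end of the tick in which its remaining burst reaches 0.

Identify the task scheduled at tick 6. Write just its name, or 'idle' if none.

running at tick 6 = H

t=0: vr[A=0 B=0 H=0] → run A
t=1: vr[A=1024/335 B=0 F=0 H=0] → run B
t=2: vr[A=1024/335 B=1024/1277 F=0 H=0] → run F
t=3: vr[A=1024/335 B=1024/1277 F=1024/2501 H=0] → run H
t=4: vr[A=1024/335 B=1024/1277 F=1024/2501 H=1024/3121] → run H
t=5: vr[A=1024/335 B=1024/1277 F=1024/2501 H=2048/3121] → run F
t=6: vr[A=1024/335 B=1024/1277 F=2048/2501 H=2048/3121] → run H
t=7: vr[A=1024/335 B=1024/1277 F=2048/2501 H=3072/3121] → run B
t=8: vr[A=1024/335 B=2048/1277 F=2048/2501 H=3072/3121] → run F
t=9: vr[A=1024/335 B=2048/1277 H=3072/3121] → run H
t=10: vr[A=1024/335 B=2048/1277 H=4096/3121] → run H
t=11: vr[A=1024/335 B=2048/1277 H=5120/3121] → run B
t=12: vr[A=1024/335 B=3072/1277 H=5120/3121] → run H
t=13: vr[A=1024/335 B=3072/1277 H=6144/3121] → run H
t=14: vr[A=1024/335 B=3072/1277 H=7168/3121] → run H
t=15: vr[A=1024/335 B=3072/1277] → run B
t=16: vr[A=1024/335 B=4096/1277] → run A
t=17: vr[A=2048/335 B=4096/1277] → run B
t=18: vr[A=2048/335 B=5120/1277] → run B
t=19: vr[A=2048/335 B=6144/1277] → run B
t=20: vr[A=2048/335 B=7168/1277] → run B
t=21: vr[A=2048/335] → run A
t=22: vr[A=3072/335] → run A
t=23: vr[A=4096/335] → run A
t=24: vr[A=1024/67] → run A
t=25: vr[A=6144/335] → run A
t=26: vr[A=7168/335] → run A
t=27: (idle)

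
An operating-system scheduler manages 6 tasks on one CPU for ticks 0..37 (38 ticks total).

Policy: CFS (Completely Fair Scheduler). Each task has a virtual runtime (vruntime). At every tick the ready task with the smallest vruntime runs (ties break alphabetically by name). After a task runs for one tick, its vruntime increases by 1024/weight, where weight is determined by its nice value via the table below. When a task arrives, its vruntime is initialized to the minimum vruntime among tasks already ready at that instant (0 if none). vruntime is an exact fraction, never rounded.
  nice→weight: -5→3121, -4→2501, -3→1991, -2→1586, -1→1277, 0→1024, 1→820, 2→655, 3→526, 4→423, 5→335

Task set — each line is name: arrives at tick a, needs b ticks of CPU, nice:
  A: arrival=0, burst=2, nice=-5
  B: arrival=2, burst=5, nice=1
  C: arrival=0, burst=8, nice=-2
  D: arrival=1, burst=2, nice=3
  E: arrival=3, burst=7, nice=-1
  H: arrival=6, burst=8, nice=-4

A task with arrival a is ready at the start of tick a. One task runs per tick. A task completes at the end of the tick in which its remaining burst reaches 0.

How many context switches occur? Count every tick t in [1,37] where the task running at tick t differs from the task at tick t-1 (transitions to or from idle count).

context switches = 31

t=0: vr[A=0 C=0] → run A
t=1: vr[A=1024/3121 C=0 D=0] → run C
t=2: vr[A=1024/3121 B=0 C=512/793 D=0] → run B
t=3: vr[A=1024/3121 B=256/205 C=512/793 D=0 E=0] → run D
t=4: vr[A=1024/3121 B=256/205 C=512/793 D=512/263 E=0] → run E
t=5: vr[A=1024/3121 B=256/205 C=512/793 D=512/263 E=1024/1277] → run A
t=6: vr[B=256/205 C=512/793 D=512/263 E=1024/1277 H=512/793] → run C
t=7: vr[B=256/205 C=1024/793 D=512/263 E=1024/1277 H=512/793] → run H
t=8: vr[B=256/205 C=1024/793 D=512/263 E=1024/1277 H=34304/32513] → run E
t=9: vr[B=256/205 C=1024/793 D=512/263 E=2048/1277 H=34304/32513] → run H
t=10: vr[B=256/205 C=1024/793 D=512/263 E=2048/1277 H=47616/32513] → run B
t=11: vr[B=512/205 C=1024/793 D=512/263 E=2048/1277 H=47616/32513] → run C
t=12: vr[B=512/205 C=1536/793 D=512/263 E=2048/1277 H=47616/32513] → run H
t=13: vr[B=512/205 C=1536/793 D=512/263 E=2048/1277 H=60928/32513] → run E
t=14: vr[B=512/205 C=1536/793 D=512/263 E=3072/1277 H=60928/32513] → run H
t=15: vr[B=512/205 C=1536/793 D=512/263 E=3072/1277 H=74240/32513] → run C
t=16: vr[B=512/205 C=2048/793 D=512/263 E=3072/1277 H=74240/32513] → run D
t=17: vr[B=512/205 C=2048/793 E=3072/1277 H=74240/32513] → run H
t=18: vr[B=512/205 C=2048/793 E=3072/1277 H=87552/32513] → run E
t=19: vr[B=512/205 C=2048/793 E=4096/1277 H=87552/32513] → run B
t=20: vr[B=768/205 C=2048/793 E=4096/1277 H=87552/32513] → run C
t=21: vr[B=768/205 C=2560/793 E=4096/1277 H=87552/32513] → run H
t=22: vr[B=768/205 C=2560/793 E=4096/1277 H=100864/32513] → run H
t=23: vr[B=768/205 C=2560/793 E=4096/1277 H=114176/32513] → run E
t=24: vr[B=768/205 C=2560/793 E=5120/1277 H=114176/32513] → run C
t=25: vr[B=768/205 C=3072/793 E=5120/1277 H=114176/32513] → run H
t=26: vr[B=768/205 C=3072/793 E=5120/1277] → run B
t=27: vr[B=1024/205 C=3072/793 E=5120/1277] → run C
t=28: vr[B=1024/205 C=3584/793 E=5120/1277] → run E
t=29: vr[B=1024/205 C=3584/793 E=6144/1277] → run C
t=30: vr[B=1024/205 E=6144/1277] → run E
t=31: vr[B=1024/205] → run B
t=32: (idle)
t=33: (idle)
t=34: (idle)
t=35: (idle)
t=36: (idle)
t=37: (idle)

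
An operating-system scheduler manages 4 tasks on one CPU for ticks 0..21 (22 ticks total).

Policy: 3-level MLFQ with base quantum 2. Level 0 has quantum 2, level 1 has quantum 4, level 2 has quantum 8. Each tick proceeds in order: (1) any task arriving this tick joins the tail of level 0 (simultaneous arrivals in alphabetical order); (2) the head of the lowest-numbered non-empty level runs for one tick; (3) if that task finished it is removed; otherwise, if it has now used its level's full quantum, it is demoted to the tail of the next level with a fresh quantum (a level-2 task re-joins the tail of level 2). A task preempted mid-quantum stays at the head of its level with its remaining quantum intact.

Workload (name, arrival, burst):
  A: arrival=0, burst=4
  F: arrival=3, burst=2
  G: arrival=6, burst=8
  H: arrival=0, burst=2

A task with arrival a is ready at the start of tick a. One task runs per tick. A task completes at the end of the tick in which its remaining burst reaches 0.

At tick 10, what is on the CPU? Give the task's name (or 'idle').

running at tick 10 = G

t=0: L0/L1/L2 = AH/-/- → run A
t=1: L0/L1/L2 = AH/-/- → run A
t=2: L0/L1/L2 = H/A/- → run H
t=3: L0/L1/L2 = HF/A/- → run H
t=4: L0/L1/L2 = F/A/- → run F
t=5: L0/L1/L2 = F/A/- → run F
t=6: L0/L1/L2 = G/A/- → run G
t=7: L0/L1/L2 = G/A/- → run G
t=8: L0/L1/L2 = -/AG/- → run A
t=9: L0/L1/L2 = -/AG/- → run A
t=10: L0/L1/L2 = -/G/- → run G
t=11: L0/L1/L2 = -/G/- → run G
t=12: L0/L1/L2 = -/G/- → run G
t=13: L0/L1/L2 = -/G/- → run G
t=14: L0/L1/L2 = -/-/G → run G
t=15: L0/L1/L2 = -/-/G → run G
t=16: (idle)
t=17: (idle)
t=18: (idle)
t=19: (idle)
t=20: (idle)
t=21: (idle)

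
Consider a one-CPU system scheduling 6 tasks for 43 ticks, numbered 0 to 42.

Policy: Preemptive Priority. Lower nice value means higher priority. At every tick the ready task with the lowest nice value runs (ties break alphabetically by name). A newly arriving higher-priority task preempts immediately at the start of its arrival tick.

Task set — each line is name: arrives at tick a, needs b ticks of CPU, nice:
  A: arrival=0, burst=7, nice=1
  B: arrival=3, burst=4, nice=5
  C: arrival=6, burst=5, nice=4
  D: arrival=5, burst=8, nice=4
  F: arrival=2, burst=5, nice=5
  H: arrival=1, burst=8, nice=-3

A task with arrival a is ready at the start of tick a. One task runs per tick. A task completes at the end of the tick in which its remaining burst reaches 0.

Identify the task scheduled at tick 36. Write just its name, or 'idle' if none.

t=0: ready={A} → run A
t=1: ready={A,H} → run H
t=2: ready={A,F,H} → run H
t=3: ready={A,B,F,H} → run H
t=4: ready={A,B,F,H} → run H
t=5: ready={A,B,D,F,H} → run H
t=6: ready={A,B,C,D,F,H} → run H
t=7: ready={A,B,C,D,F,H} → run H
t=8: ready={A,B,C,D,F,H} → run H
t=9: ready={A,B,C,D,F} → run A
t=10: ready={A,B,C,D,F} → run A
t=11: ready={A,B,C,D,F} → run A
t=12: ready={A,B,C,D,F} → run A
t=13: ready={A,B,C,D,F} → run A
t=14: ready={A,B,C,D,F} → run A
t=15: ready={B,C,D,F} → run C
t=16: ready={B,C,D,F} → run C
t=17: ready={B,C,D,F} → run C
t=18: ready={B,C,D,F} → run C
t=19: ready={B,C,D,F} → run C
t=20: ready={B,D,F} → run D
t=21: ready={B,D,F} → run D
t=22: ready={B,D,F} → run D
t=23: ready={B,D,F} → run D
t=24: ready={B,D,F} → run D
t=25: ready={B,D,F} → run D
t=26: ready={B,D,F} → run D
t=27: ready={B,D,F} → run D
t=28: ready={B,F} → run B
t=29: ready={B,F} → run B
t=30: ready={B,F} → run B
t=31: ready={B,F} → run B
t=32: ready={F} → run F
t=33: ready={F} → run F
t=34: ready={F} → run F
t=35: ready={F} → run F
t=36: ready={F} → run F
t=37: (idle)
t=38: (idle)
t=39: (idle)
t=40: (idle)
t=41: (idle)
t=42: (idle)

running at tick 36 = F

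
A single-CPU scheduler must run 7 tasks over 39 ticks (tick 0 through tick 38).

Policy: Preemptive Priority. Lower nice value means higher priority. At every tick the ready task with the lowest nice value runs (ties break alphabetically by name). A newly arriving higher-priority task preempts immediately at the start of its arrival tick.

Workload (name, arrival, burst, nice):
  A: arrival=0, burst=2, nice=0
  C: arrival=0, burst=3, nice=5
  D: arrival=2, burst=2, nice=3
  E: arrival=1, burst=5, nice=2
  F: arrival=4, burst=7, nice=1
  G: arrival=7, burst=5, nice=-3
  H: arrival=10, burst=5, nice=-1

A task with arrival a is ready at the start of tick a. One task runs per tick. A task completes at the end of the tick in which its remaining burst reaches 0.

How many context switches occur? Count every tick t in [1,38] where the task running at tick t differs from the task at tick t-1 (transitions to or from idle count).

context switches = 9

t=0: ready={A,C} → run A
t=1: ready={A,C,E} → run A
t=2: ready={C,D,E} → run E
t=3: ready={C,D,E} → run E
t=4: ready={C,D,E,F} → run F
t=5: ready={C,D,E,F} → run F
t=6: ready={C,D,E,F} → run F
t=7: ready={C,D,E,F,G} → run G
t=8: ready={C,D,E,F,G} → run G
t=9: ready={C,D,E,F,G} → run G
t=10: ready={C,D,E,F,G,H} → run G
t=11: ready={C,D,E,F,G,H} → run G
t=12: ready={C,D,E,F,H} → run H
t=13: ready={C,D,E,F,H} → run H
t=14: ready={C,D,E,F,H} → run H
t=15: ready={C,D,E,F,H} → run H
t=16: ready={C,D,E,F,H} → run H
t=17: ready={C,D,E,F} → run F
t=18: ready={C,D,E,F} → run F
t=19: ready={C,D,E,F} → run F
t=20: ready={C,D,E,F} → run F
t=21: ready={C,D,E} → run E
t=22: ready={C,D,E} → run E
t=23: ready={C,D,E} → run E
t=24: ready={C,D} → run D
t=25: ready={C,D} → run D
t=26: ready={C} → run C
t=27: ready={C} → run C
t=28: ready={C} → run C
t=29: (idle)
t=30: (idle)
t=31: (idle)
t=32: (idle)
t=33: (idle)
t=34: (idle)
t=35: (idle)
t=36: (idle)
t=37: (idle)
t=38: (idle)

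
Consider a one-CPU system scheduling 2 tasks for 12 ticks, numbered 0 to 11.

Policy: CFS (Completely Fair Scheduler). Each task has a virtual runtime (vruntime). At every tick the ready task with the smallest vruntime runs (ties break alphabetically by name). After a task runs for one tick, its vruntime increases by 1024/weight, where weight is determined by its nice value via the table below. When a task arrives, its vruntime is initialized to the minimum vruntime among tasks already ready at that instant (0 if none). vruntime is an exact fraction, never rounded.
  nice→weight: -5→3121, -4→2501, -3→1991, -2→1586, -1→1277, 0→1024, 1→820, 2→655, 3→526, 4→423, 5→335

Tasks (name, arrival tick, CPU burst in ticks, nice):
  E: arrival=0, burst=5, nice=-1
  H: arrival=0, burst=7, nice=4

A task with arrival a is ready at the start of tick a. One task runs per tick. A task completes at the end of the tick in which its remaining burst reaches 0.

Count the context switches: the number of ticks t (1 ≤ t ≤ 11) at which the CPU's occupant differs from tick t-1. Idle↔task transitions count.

context switches = 5

t=0: vr[E=0 H=0] → run E
t=1: vr[E=1024/1277 H=0] → run H
t=2: vr[E=1024/1277 H=1024/423] → run E
t=3: vr[E=2048/1277 H=1024/423] → run E
t=4: vr[E=3072/1277 H=1024/423] → run E
t=5: vr[E=4096/1277 H=1024/423] → run H
t=6: vr[E=4096/1277 H=2048/423] → run E
t=7: vr[H=2048/423] → run H
t=8: vr[H=1024/141] → run H
t=9: vr[H=4096/423] → run H
t=10: vr[H=5120/423] → run H
t=11: vr[H=2048/141] → run H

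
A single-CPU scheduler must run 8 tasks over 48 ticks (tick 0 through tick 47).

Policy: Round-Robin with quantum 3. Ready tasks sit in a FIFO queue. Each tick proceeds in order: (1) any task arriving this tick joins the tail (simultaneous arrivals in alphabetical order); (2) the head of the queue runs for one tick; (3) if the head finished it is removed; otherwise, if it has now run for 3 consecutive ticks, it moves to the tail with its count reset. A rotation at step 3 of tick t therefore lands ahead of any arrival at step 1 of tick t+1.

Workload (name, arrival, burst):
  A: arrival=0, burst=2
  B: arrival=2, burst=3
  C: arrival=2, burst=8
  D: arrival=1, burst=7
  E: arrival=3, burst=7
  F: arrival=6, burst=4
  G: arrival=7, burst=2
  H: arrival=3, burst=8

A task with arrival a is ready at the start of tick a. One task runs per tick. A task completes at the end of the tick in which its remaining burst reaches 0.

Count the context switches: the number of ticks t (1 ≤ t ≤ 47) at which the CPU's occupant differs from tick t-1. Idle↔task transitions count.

t=0: queue=[A] q_used=0 → run A
t=1: queue=[A,D] q_used=1 → run A
t=2: queue=[D,B,C] q_used=0 → run D
t=3: queue=[D,B,C,E,H] q_used=1 → run D
t=4: queue=[D,B,C,E,H] q_used=2 → run D
t=5: queue=[B,C,E,H,D] q_used=0 → run B
t=6: queue=[B,C,E,H,D,F] q_used=1 → run B
t=7: queue=[B,C,E,H,D,F,G] q_used=2 → run B
t=8: queue=[C,E,H,D,F,G] q_used=0 → run C
t=9: queue=[C,E,H,D,F,G] q_used=1 → run C
t=10: queue=[C,E,H,D,F,G] q_used=2 → run C
t=11: queue=[E,H,D,F,G,C] q_used=0 → run E
t=12: queue=[E,H,D,F,G,C] q_used=1 → run E
t=13: queue=[E,H,D,F,G,C] q_used=2 → run E
t=14: queue=[H,D,F,G,C,E] q_used=0 → run H
t=15: queue=[H,D,F,G,C,E] q_used=1 → run H
t=16: queue=[H,D,F,G,C,E] q_used=2 → run H
t=17: queue=[D,F,G,C,E,H] q_used=0 → run D
t=18: queue=[D,F,G,C,E,H] q_used=1 → run D
t=19: queue=[D,F,G,C,E,H] q_used=2 → run D
t=20: queue=[F,G,C,E,H,D] q_used=0 → run F
t=21: queue=[F,G,C,E,H,D] q_used=1 → run F
t=22: queue=[F,G,C,E,H,D] q_used=2 → run F
t=23: queue=[G,C,E,H,D,F] q_used=0 → run G
t=24: queue=[G,C,E,H,D,F] q_used=1 → run G
t=25: queue=[C,E,H,D,F] q_used=0 → run C
t=26: queue=[C,E,H,D,F] q_used=1 → run C
t=27: queue=[C,E,H,D,F] q_used=2 → run C
t=28: queue=[E,H,D,F,C] q_used=0 → run E
t=29: queue=[E,H,D,F,C] q_used=1 → run E
t=30: queue=[E,H,D,F,C] q_used=2 → run E
t=31: queue=[H,D,F,C,E] q_used=0 → run H
t=32: queue=[H,D,F,C,E] q_used=1 → run H
t=33: queue=[H,D,F,C,E] q_used=2 → run H
t=34: queue=[D,F,C,E,H] q_used=0 → run D
t=35: queue=[F,C,E,H] q_used=0 → run F
t=36: queue=[C,E,H] q_used=0 → run C
t=37: queue=[C,E,H] q_used=1 → run C
t=38: queue=[E,H] q_used=0 → run E
t=39: queue=[H] q_used=0 → run H
t=40: queue=[H] q_used=1 → run H
t=41: (idle)
t=42: (idle)
t=43: (idle)
t=44: (idle)
t=45: (idle)
t=46: (idle)
t=47: (idle)

context switches = 17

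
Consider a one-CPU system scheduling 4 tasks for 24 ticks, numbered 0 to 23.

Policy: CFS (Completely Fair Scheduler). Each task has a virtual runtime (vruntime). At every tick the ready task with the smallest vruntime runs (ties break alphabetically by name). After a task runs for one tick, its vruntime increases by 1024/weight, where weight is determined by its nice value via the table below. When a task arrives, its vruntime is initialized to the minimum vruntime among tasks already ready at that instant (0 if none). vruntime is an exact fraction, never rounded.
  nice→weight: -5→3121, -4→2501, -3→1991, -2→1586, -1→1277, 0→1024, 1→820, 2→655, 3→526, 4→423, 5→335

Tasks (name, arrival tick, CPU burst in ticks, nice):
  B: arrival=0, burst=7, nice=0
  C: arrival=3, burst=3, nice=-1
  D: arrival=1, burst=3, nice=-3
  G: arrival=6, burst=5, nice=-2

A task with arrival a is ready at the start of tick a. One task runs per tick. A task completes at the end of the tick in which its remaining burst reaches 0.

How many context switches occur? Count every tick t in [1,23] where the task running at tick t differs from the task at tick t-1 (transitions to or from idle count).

t=0: vr[B=0] → run B
t=1: vr[B=1 D=1] → run B
t=2: vr[B=2 D=1] → run D
t=3: vr[B=2 C=3015/1991 D=3015/1991] → run C
t=4: vr[B=2 C=5888939/2542507 D=3015/1991] → run D
t=5: vr[B=2 C=5888939/2542507 D=4039/1991] → run B
t=6: vr[B=3 C=5888939/2542507 D=4039/1991 G=4039/1991] → run D
t=7: vr[B=3 C=5888939/2542507 G=4039/1991] → run G
t=8: vr[B=3 C=5888939/2542507 G=4222319/1578863] → run C
t=9: vr[B=3 C=7927723/2542507 G=4222319/1578863] → run G
t=10: vr[B=3 C=7927723/2542507 G=5241711/1578863] → run B
t=11: vr[B=4 C=7927723/2542507 G=5241711/1578863] → run C
t=12: vr[B=4 G=5241711/1578863] → run G
t=13: vr[B=4 G=6261103/1578863] → run G
t=14: vr[B=4 G=7280495/1578863] → run B
t=15: vr[B=5 G=7280495/1578863] → run G
t=16: vr[B=5] → run B
t=17: vr[B=6] → run B
t=18: (idle)
t=19: (idle)
t=20: (idle)
t=21: (idle)
t=22: (idle)
t=23: (idle)

context switches = 15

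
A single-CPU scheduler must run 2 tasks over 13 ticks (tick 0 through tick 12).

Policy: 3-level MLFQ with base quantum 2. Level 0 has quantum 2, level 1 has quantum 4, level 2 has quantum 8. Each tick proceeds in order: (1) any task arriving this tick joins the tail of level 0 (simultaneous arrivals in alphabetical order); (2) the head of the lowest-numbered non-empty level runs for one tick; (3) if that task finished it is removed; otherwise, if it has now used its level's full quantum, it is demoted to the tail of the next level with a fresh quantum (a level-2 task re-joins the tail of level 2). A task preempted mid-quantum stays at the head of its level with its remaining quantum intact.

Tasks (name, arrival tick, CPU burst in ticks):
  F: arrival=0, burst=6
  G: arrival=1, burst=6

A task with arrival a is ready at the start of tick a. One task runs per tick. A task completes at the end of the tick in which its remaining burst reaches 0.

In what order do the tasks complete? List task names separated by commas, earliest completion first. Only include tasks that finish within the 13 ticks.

completion order = F, G

t=0: L0/L1/L2 = F/-/- → run F
t=1: L0/L1/L2 = FG/-/- → run F
t=2: L0/L1/L2 = G/F/- → run G
t=3: L0/L1/L2 = G/F/- → run G
t=4: L0/L1/L2 = -/FG/- → run F
t=5: L0/L1/L2 = -/FG/- → run F
t=6: L0/L1/L2 = -/FG/- → run F
t=7: L0/L1/L2 = -/FG/- → run F
t=8: L0/L1/L2 = -/G/- → run G
t=9: L0/L1/L2 = -/G/- → run G
t=10: L0/L1/L2 = -/G/- → run G
t=11: L0/L1/L2 = -/G/- → run G
t=12: (idle)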